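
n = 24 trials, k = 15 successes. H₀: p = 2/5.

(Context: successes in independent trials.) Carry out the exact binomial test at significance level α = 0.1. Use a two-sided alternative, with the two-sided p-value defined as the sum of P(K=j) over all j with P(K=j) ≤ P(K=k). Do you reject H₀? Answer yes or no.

Exact binomial: n=24, k=15, p₀=2/5=0.4000
P(X=j) = C(n,j)·p₀^j·(1−p₀)^(n−j); p = Σ P(X=j) over j with P(X=j) ≤ P(X=15)
p-value (two-sided) = 0.03511
At α=0.1: p < α → reject H₀

reject H₀: yes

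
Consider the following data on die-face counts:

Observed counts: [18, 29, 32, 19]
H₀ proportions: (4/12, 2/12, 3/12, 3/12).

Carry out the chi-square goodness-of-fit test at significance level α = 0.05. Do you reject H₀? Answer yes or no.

reject H₀: yes

n = 98; E_i = n·p_i = [32.67, 16.33, 24.50, 24.50]
χ² = (18−32.67)²/32.67 + (29−16.33)²/16.33 + (32−24.50)²/24.50 + (19−24.50)²/24.50 = 19.9388
df = 3
p-value (upper-tail) = 0.00017
At α=0.05: p < α → reject H₀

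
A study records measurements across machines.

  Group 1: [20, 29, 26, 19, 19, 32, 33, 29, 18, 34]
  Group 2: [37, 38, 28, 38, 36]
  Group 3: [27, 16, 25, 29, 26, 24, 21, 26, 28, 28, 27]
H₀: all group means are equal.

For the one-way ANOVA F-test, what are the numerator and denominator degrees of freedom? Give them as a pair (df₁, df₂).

degrees of freedom = [2, 23]

k = 3 groups, N = 26 total
df = (k−1, N−k) = (3−1, 26−3) = (2, 23)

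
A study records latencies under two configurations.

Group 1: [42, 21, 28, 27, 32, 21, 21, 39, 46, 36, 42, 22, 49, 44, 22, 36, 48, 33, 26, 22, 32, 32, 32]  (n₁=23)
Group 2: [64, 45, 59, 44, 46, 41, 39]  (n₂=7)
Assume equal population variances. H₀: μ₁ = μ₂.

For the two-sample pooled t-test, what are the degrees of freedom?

df = n₁ + n₂ − 2 = 23 + 7 − 2 = 28

degrees of freedom = 28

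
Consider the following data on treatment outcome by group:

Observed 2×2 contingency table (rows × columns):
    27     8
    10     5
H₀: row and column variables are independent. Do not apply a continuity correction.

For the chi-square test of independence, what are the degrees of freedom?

degrees of freedom = 1

df = (r−1)(c−1) = (2−1)·(2−1) = 1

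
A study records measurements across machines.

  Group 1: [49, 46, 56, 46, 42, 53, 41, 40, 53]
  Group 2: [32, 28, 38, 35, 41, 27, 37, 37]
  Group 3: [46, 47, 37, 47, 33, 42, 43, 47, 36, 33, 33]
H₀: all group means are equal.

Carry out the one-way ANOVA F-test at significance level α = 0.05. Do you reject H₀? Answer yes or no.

Group means [47.33, 34.38, 40.36], grand mean 40.893
SSB = Σnᵢ(x̄ᵢ−x̄)² = 716.258; SSW = ΣΣ(x−x̄ᵢ)² = 806.420
MSB = 716.258/2 = 358.1291; MSW = 806.420/25 = 32.2568
F = MSB/MSW = 11.1024
df = (2, 25)
p-value (upper-tail) = 0.00035
At α=0.05: p < α → reject H₀

reject H₀: yes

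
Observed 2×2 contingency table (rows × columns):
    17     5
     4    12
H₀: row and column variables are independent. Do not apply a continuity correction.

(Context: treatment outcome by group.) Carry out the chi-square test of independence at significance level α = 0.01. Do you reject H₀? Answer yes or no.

Row totals [22, 16], col totals [21, 17], n=38
χ² = (17−12.16)²/12.16 + (5−9.84)²/9.84 + (4−8.84)²/8.84 + (12−7.16)²/7.16 = 10.2378
df = 1
p-value (upper-tail) = 0.00138
At α=0.01: p < α → reject H₀

reject H₀: yes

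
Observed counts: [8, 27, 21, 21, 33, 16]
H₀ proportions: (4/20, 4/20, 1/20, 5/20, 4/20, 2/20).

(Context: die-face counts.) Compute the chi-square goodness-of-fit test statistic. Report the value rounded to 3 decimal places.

test statistic = 53.000

n = 126; E_i = n·p_i = [25.20, 25.20, 6.30, 31.50, 25.20, 12.60]
χ² = (8−25.20)²/25.20 + (27−25.20)²/25.20 + (21−6.30)²/6.30 + (21−31.50)²/31.50 + (33−25.20)²/25.20 + (16−12.60)²/12.60 = 53.0000
df = 5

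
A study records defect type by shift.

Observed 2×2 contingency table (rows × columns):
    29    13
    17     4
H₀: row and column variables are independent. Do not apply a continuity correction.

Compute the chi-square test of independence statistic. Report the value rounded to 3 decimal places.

Row totals [42, 21], col totals [46, 17], n=63
χ² = (29−30.67)²/30.67 + (13−11.33)²/11.33 + (17−15.33)²/15.33 + (4−5.67)²/5.67 = 1.0070
df = 1

test statistic = 1.007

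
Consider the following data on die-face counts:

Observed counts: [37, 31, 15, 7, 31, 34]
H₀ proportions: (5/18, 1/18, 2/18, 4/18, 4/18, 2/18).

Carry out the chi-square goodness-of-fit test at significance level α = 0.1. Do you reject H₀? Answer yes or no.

reject H₀: yes

n = 155; E_i = n·p_i = [43.06, 8.61, 17.22, 34.44, 34.44, 17.22]
χ² = (37−43.06)²/43.06 + (31−8.61)²/8.61 + (15−17.22)²/17.22 + (7−34.44)²/34.44 + (31−34.44)²/34.44 + (34−17.22)²/17.22 = 97.9058
df = 5
p-value (upper-tail) = 0.00000
At α=0.1: p < α → reject H₀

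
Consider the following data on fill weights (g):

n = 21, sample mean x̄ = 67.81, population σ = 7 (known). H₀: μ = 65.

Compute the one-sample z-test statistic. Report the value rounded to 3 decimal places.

test statistic = 1.840

SE = σ/√n = 7/√21 = 1.5275
z = (x̄−μ₀)/SE = (67.81−65)/1.5275 = 1.8396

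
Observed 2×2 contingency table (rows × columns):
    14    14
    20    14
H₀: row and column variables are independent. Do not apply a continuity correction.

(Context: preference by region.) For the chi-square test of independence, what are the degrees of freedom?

df = (r−1)(c−1) = (2−1)·(2−1) = 1

degrees of freedom = 1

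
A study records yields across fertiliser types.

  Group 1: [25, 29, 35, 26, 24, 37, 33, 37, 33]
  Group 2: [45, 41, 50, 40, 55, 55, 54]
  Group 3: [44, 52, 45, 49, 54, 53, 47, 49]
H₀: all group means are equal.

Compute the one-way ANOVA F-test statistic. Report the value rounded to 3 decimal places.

test statistic = 33.534

Group means [31.00, 48.57, 49.12], grand mean 42.167
SSB = Σnᵢ(x̄ᵢ−x̄)² = 1796.744; SSW = ΣΣ(x−x̄ᵢ)² = 562.589
MSB = 1796.744/2 = 898.3720; MSW = 562.589/21 = 26.7900
F = MSB/MSW = 33.5339
df = (2, 21)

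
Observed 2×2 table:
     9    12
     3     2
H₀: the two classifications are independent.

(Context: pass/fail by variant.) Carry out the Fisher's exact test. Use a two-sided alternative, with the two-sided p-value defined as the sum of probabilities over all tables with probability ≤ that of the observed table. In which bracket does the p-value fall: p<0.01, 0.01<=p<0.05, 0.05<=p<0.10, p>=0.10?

Margins: r₁=21, r₂=5, c₁=12, c₂=14, n=26
p_obs = C(21,9)·C(5,3)/C(26,12); sum pmf over tables with pmf ≤ p_obs
p-value (two-sided) = 0.63478
→ bracket: p>=0.10

p-value bracket: p>=0.10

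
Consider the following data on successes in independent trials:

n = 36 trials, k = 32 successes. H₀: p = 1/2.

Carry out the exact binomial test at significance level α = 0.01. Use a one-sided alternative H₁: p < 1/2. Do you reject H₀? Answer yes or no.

reject H₀: no

Exact binomial: n=36, k=32, p₀=1/2=0.5000
P(X≤32) from Σ C(n,i)·p₀^i·(1−p₀)^(n−i)
p-value (one-sided, H₁ less) = 1.00000
At α=0.01: p ≥ α → fail to reject H₀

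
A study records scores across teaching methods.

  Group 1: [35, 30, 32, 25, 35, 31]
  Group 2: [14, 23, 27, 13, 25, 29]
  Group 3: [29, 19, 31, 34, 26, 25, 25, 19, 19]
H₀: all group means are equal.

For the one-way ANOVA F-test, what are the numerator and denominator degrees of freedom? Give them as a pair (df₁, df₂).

k = 3 groups, N = 21 total
df = (k−1, N−k) = (3−1, 21−3) = (2, 18)

degrees of freedom = [2, 18]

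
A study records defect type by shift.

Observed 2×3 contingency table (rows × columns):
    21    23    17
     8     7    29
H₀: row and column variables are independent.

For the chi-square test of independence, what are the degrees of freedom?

degrees of freedom = 2

df = (r−1)(c−1) = (2−1)·(3−1) = 2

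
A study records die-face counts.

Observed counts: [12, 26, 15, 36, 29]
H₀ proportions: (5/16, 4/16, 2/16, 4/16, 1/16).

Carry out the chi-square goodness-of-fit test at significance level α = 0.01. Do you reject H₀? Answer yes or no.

n = 118; E_i = n·p_i = [36.88, 29.50, 14.75, 29.50, 7.38]
χ² = (12−36.88)²/36.88 + (26−29.50)²/29.50 + (15−14.75)²/14.75 + (36−29.50)²/29.50 + (29−7.38)²/7.38 = 82.0407
df = 4
p-value (upper-tail) = 0.00000
At α=0.01: p < α → reject H₀

reject H₀: yes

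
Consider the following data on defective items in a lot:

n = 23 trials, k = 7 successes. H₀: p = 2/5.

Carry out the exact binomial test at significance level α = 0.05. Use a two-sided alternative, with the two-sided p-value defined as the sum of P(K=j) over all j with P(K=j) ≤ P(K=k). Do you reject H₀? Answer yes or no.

Exact binomial: n=23, k=7, p₀=2/5=0.4000
P(X=j) = C(n,j)·p₀^j·(1−p₀)^(n−j); p = Σ P(X=j) over j with P(X=j) ≤ P(X=7)
p-value (two-sided) = 0.40091
At α=0.05: p ≥ α → fail to reject H₀

reject H₀: no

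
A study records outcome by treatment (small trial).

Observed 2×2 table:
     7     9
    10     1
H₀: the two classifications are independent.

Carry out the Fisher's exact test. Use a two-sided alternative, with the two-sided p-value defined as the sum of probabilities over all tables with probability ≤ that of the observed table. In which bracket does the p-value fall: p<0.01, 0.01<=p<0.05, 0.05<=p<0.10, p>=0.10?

p-value bracket: 0.01<=p<0.05

Margins: r₁=16, r₂=11, c₁=17, c₂=10, n=27
p_obs = C(16,7)·C(11,10)/C(27,17); sum pmf over tables with pmf ≤ p_obs
p-value (two-sided) = 0.01832
→ bracket: 0.01<=p<0.05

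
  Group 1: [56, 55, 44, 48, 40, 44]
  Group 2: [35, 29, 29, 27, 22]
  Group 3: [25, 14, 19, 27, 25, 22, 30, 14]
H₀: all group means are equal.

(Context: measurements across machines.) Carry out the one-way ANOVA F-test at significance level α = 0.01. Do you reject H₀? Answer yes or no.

Group means [47.83, 28.40, 22.00], grand mean 31.842
SSB = Σnᵢ(x̄ᵢ−x̄)² = 2368.493; SSW = ΣΣ(x−x̄ᵢ)² = 540.033
MSB = 2368.493/2 = 1184.2465; MSW = 540.033/16 = 33.7521
F = MSB/MSW = 35.0866
df = (2, 16)
p-value (upper-tail) = 0.00000
At α=0.01: p < α → reject H₀

reject H₀: yes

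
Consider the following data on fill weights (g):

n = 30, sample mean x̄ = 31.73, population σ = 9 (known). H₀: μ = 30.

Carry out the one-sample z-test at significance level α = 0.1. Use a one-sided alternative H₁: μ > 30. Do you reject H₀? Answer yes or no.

reject H₀: no

SE = σ/√n = 9/√30 = 1.6432
z = (x̄−μ₀)/SE = (31.73−30)/1.6432 = 1.0528
p-value (one-sided, H₁ greater) = 0.14621
At α=0.1: p ≥ α → fail to reject H₀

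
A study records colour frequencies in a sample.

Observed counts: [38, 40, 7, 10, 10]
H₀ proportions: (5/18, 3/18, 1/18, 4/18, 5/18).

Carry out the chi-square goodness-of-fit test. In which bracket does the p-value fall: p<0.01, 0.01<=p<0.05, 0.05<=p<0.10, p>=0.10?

p-value bracket: p<0.01

n = 105; E_i = n·p_i = [29.17, 17.50, 5.83, 23.33, 29.17]
χ² = (38−29.17)²/29.17 + (40−17.50)²/17.50 + (7−5.83)²/5.83 + (10−23.33)²/23.33 + (10−29.17)²/29.17 = 52.0514
df = 4
p-value (upper-tail) = 0.00000
→ bracket: p<0.01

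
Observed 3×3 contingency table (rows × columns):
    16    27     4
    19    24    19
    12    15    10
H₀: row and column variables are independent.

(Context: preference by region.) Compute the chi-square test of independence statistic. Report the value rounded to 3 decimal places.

Row totals [47, 62, 37], col totals [47, 66, 33], n=146
χ² = (16−15.13)²/15.13 + (27−21.25)²/21.25 + (4−10.62)²/10.62 + (19−19.96)²/19.96 + (24−28.03)²/28.03 + (19−14.01)²/14.01 + (12−11.91)²/11.91 + (15−16.73)²/16.73 + (10−8.36)²/8.36 = 8.6356
df = 4

test statistic = 8.636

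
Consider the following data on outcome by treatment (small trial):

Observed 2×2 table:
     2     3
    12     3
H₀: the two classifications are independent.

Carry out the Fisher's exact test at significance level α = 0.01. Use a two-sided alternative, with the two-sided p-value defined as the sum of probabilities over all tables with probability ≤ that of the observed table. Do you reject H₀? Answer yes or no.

Margins: r₁=5, r₂=15, c₁=14, c₂=6, n=20
p_obs = C(5,2)·C(15,12)/C(20,14); sum pmf over tables with pmf ≤ p_obs
p-value (two-sided) = 0.13132
At α=0.01: p ≥ α → fail to reject H₀

reject H₀: no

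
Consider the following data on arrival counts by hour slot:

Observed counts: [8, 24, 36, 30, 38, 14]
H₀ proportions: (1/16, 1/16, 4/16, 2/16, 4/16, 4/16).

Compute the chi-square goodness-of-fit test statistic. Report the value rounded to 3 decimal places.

n = 150; E_i = n·p_i = [9.38, 9.38, 37.50, 18.75, 37.50, 37.50]
χ² = (8−9.38)²/9.38 + (24−9.38)²/9.38 + (36−37.50)²/37.50 + (30−18.75)²/18.75 + (38−37.50)²/37.50 + (14−37.50)²/37.50 = 44.5600
df = 5

test statistic = 44.560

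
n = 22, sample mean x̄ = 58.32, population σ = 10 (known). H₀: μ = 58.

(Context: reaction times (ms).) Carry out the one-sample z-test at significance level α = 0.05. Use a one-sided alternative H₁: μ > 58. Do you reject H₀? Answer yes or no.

SE = σ/√n = 10/√22 = 2.1320
z = (x̄−μ₀)/SE = (58.32−58)/2.1320 = 0.1501
p-value (one-sided, H₁ greater) = 0.44035
At α=0.05: p ≥ α → fail to reject H₀

reject H₀: no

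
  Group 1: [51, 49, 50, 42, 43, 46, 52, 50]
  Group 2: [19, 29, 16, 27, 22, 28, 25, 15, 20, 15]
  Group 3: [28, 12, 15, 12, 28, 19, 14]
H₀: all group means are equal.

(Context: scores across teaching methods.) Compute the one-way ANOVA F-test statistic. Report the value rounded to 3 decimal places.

Group means [47.88, 21.60, 18.29], grand mean 29.080
SSB = Σnᵢ(x̄ᵢ−x̄)² = 4201.136; SSW = ΣΣ(x−x̄ᵢ)² = 660.704
MSB = 4201.136/2 = 2100.5682; MSW = 660.704/22 = 30.0320
F = MSB/MSW = 69.9444
df = (2, 22)

test statistic = 69.944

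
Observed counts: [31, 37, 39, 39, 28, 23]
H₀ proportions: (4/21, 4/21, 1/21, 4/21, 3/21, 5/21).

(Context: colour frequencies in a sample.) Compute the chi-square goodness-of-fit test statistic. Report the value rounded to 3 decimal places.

test statistic = 106.901

n = 197; E_i = n·p_i = [37.52, 37.52, 9.38, 37.52, 28.14, 46.90]
χ² = (31−37.52)²/37.52 + (37−37.52)²/37.52 + (39−9.38)²/9.38 + (39−37.52)²/37.52 + (28−28.14)²/28.14 + (23−46.90)²/46.90 = 106.9013
df = 5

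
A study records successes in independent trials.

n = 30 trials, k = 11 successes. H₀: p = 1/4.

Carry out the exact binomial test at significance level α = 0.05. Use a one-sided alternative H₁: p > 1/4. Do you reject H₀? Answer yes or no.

reject H₀: no

Exact binomial: n=30, k=11, p₀=1/4=0.2500
P(X≥11) from Σ C(n,i)·p₀^i·(1−p₀)^(n−i)
p-value (one-sided, H₁ greater) = 0.10573
At α=0.05: p ≥ α → fail to reject H₀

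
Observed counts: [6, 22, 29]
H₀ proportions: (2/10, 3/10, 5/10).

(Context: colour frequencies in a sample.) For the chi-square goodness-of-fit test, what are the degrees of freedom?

df = k − 1 = 3 − 1 = 2

degrees of freedom = 2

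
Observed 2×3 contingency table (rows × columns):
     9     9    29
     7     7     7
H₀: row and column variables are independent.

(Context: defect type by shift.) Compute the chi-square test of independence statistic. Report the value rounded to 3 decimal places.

Row totals [47, 21], col totals [16, 16, 36], n=68
χ² = (9−11.06)²/11.06 + (9−11.06)²/11.06 + (29−24.88)²/24.88 + (7−4.94)²/4.94 + (7−4.94)²/4.94 + (7−11.12)²/11.12 = 4.6887
df = 2

test statistic = 4.689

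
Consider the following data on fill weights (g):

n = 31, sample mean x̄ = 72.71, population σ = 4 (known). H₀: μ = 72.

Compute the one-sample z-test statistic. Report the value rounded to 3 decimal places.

test statistic = 0.988

SE = σ/√n = 4/√31 = 0.7184
z = (x̄−μ₀)/SE = (72.71−72)/0.7184 = 0.9883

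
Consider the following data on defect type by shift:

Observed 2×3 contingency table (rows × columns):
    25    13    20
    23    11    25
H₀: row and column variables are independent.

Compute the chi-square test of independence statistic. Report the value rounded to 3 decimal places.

test statistic = 0.797

Row totals [58, 59], col totals [48, 24, 45], n=117
χ² = (25−23.79)²/23.79 + (13−11.90)²/11.90 + (20−22.31)²/22.31 + (23−24.21)²/24.21 + (11−12.10)²/12.10 + (25−22.69)²/22.69 = 0.7971
df = 2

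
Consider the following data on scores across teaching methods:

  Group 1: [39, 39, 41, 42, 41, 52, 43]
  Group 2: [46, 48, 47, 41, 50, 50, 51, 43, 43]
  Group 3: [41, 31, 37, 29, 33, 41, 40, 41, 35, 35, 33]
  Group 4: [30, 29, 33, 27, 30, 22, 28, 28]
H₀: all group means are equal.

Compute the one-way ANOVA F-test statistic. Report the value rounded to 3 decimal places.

Group means [42.43, 46.56, 36.00, 28.38], grand mean 38.257
SSB = Σnᵢ(x̄ᵢ−x̄)² = 1578.874; SSW = ΣΣ(x−x̄ᵢ)² = 477.812
MSB = 1578.874/3 = 526.2914; MSW = 477.812/31 = 15.4133
F = MSB/MSW = 34.1453
df = (3, 31)

test statistic = 34.145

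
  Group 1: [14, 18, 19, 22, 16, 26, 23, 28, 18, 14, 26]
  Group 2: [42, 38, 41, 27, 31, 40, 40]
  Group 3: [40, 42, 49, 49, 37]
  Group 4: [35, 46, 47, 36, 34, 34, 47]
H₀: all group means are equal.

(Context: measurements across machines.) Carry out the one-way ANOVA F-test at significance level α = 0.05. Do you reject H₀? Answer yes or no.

Group means [20.36, 37.00, 43.40, 39.86], grand mean 32.633
SSB = Σnᵢ(x̄ᵢ−x̄)² = 2734.364; SSW = ΣΣ(x−x̄ᵢ)² = 804.603
MSB = 2734.364/3 = 911.4547; MSW = 804.603/26 = 30.9463
F = MSB/MSW = 29.4528
df = (3, 26)
p-value (upper-tail) = 0.00000
At α=0.05: p < α → reject H₀

reject H₀: yes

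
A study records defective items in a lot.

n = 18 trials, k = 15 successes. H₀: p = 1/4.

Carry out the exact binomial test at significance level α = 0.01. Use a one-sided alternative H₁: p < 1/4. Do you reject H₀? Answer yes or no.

reject H₀: no

Exact binomial: n=18, k=15, p₀=1/4=0.2500
P(X≤15) from Σ C(n,i)·p₀^i·(1−p₀)^(n−i)
p-value (one-sided, H₁ less) = 1.00000
At α=0.01: p ≥ α → fail to reject H₀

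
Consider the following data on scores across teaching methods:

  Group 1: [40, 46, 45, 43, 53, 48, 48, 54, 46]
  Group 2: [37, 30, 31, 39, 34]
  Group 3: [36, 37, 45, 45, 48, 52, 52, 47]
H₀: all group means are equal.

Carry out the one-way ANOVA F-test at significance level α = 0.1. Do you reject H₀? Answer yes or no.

Group means [47.00, 34.20, 45.25], grand mean 43.455
SSB = Σnᵢ(x̄ᵢ−x̄)² = 567.155; SSW = ΣΣ(x−x̄ᵢ)² = 472.300
MSB = 567.155/2 = 283.5773; MSW = 472.300/19 = 24.8579
F = MSB/MSW = 11.4079
df = (2, 19)
p-value (upper-tail) = 0.00056
At α=0.1: p < α → reject H₀

reject H₀: yes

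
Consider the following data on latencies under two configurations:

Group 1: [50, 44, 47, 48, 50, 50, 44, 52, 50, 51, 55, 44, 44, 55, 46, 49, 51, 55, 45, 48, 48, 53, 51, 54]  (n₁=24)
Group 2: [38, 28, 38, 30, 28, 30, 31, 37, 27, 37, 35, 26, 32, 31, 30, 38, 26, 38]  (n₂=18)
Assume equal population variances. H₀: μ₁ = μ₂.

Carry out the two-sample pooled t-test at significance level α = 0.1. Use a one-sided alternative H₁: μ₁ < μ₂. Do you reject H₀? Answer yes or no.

reject H₀: no

x̄₁=49.333, s₁=3.632, n₁=24
x̄₂=32.222, s₂=4.506, n₂=18
s_p² = [23·3.632² + 17·4.506²]/40 = 16.2111
SE = √(s_p²·(1/24+1/18)) = 1.2554
t = (49.333−32.222)/1.2554 = 13.6298
df = 40
p-value (one-sided, H₁ less) = 1.00000
At α=0.1: p ≥ α → fail to reject H₀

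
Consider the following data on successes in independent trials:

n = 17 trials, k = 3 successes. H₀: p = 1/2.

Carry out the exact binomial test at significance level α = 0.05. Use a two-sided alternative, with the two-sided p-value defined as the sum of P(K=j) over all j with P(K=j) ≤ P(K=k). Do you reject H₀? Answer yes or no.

reject H₀: yes

Exact binomial: n=17, k=3, p₀=1/2=0.5000
P(X=j) = C(n,j)·p₀^j·(1−p₀)^(n−j); p = Σ P(X=j) over j with P(X=j) ≤ P(X=3)
p-value (two-sided) = 0.01273
At α=0.05: p < α → reject H₀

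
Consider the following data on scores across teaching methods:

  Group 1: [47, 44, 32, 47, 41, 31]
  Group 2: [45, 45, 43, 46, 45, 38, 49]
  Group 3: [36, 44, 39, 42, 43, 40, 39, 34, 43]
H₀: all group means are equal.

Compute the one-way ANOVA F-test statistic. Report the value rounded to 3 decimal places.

test statistic = 2.005

Group means [40.33, 44.43, 40.00], grand mean 41.500
SSB = Σnᵢ(x̄ᵢ−x̄)² = 88.452; SSW = ΣΣ(x−x̄ᵢ)² = 419.048
MSB = 88.452/2 = 44.2262; MSW = 419.048/19 = 22.0551
F = MSB/MSW = 2.0053
df = (2, 19)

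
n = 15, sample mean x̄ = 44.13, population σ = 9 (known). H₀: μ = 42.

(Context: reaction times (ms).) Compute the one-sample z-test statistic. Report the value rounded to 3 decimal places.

SE = σ/√n = 9/√15 = 2.3238
z = (x̄−μ₀)/SE = (44.13−42)/2.3238 = 0.9166

test statistic = 0.917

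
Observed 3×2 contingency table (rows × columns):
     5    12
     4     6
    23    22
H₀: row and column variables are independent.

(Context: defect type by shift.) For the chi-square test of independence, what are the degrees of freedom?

degrees of freedom = 2

df = (r−1)(c−1) = (3−1)·(2−1) = 2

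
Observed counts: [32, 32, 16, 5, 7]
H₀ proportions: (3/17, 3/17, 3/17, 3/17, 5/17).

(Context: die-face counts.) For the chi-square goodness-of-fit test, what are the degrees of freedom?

df = k − 1 = 5 − 1 = 4

degrees of freedom = 4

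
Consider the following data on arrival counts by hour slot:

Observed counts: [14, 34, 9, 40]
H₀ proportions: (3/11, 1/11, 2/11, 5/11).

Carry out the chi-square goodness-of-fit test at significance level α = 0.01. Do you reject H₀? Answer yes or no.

n = 97; E_i = n·p_i = [26.45, 8.82, 17.64, 44.09]
χ² = (14−26.45)²/26.45 + (34−8.82)²/8.82 + (9−17.64)²/17.64 + (40−44.09)²/44.09 = 82.3832
df = 3
p-value (upper-tail) = 0.00000
At α=0.01: p < α → reject H₀

reject H₀: yes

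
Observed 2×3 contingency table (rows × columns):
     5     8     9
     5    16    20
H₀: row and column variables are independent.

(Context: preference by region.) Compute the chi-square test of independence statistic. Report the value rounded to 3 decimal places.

test statistic = 1.220

Row totals [22, 41], col totals [10, 24, 29], n=63
χ² = (5−3.49)²/3.49 + (8−8.38)²/8.38 + (9−10.13)²/10.13 + (5−6.51)²/6.51 + (16−15.62)²/15.62 + (20−18.87)²/18.87 = 1.2199
df = 2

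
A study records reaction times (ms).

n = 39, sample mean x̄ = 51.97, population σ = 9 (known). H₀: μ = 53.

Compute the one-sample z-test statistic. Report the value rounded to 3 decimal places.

test statistic = -0.715

SE = σ/√n = 9/√39 = 1.4412
z = (x̄−μ₀)/SE = (51.97−53)/1.4412 = -0.7147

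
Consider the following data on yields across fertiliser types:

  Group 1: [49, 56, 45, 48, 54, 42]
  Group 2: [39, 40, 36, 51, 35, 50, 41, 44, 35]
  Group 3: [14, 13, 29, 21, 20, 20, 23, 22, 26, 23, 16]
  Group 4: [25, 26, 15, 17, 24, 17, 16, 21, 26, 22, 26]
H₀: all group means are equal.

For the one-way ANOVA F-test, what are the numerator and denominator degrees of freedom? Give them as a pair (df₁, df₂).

degrees of freedom = [3, 33]

k = 4 groups, N = 37 total
df = (k−1, N−k) = (4−1, 37−4) = (3, 33)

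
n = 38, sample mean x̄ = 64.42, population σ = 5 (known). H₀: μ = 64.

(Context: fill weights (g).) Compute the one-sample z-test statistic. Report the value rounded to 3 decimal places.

test statistic = 0.518

SE = σ/√n = 5/√38 = 0.8111
z = (x̄−μ₀)/SE = (64.42−64)/0.8111 = 0.5178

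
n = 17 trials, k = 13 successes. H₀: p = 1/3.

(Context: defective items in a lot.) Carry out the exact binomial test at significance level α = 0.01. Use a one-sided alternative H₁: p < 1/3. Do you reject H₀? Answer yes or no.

reject H₀: no

Exact binomial: n=17, k=13, p₀=1/3=0.3333
P(X≤13) from Σ C(n,i)·p₀^i·(1−p₀)^(n−i)
p-value (one-sided, H₁ less) = 0.99995
At α=0.01: p ≥ α → fail to reject H₀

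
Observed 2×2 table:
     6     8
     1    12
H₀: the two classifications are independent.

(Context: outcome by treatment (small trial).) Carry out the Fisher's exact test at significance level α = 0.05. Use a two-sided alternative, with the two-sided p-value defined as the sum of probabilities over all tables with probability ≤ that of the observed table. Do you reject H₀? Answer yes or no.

Margins: r₁=14, r₂=13, c₁=7, c₂=20, n=27
p_obs = C(14,6)·C(13,1)/C(27,7); sum pmf over tables with pmf ≤ p_obs
p-value (two-sided) = 0.07681
At α=0.05: p ≥ α → fail to reject H₀

reject H₀: no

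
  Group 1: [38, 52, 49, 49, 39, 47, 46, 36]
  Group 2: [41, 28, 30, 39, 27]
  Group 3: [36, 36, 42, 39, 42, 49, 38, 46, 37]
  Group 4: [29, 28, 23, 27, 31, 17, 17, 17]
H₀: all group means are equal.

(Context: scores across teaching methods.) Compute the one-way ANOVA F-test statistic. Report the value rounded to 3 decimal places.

test statistic = 21.135

Group means [44.50, 33.00, 40.56, 23.62], grand mean 35.833
SSB = Σnᵢ(x̄ᵢ−x̄)² = 2034.069; SSW = ΣΣ(x−x̄ᵢ)² = 834.097
MSB = 2034.069/3 = 678.0231; MSW = 834.097/26 = 32.0807
F = MSB/MSW = 21.1349
df = (3, 26)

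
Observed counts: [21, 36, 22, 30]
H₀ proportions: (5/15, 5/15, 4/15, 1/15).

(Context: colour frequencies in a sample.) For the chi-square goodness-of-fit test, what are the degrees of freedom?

degrees of freedom = 3

df = k − 1 = 4 − 1 = 3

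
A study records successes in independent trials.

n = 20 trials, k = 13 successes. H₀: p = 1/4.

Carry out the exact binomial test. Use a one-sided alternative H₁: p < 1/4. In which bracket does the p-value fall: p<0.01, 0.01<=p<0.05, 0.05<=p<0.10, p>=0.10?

Exact binomial: n=20, k=13, p₀=1/4=0.2500
P(X≤13) from Σ C(n,i)·p₀^i·(1−p₀)^(n−i)
p-value (one-sided, H₁ less) = 0.99997
→ bracket: p>=0.10

p-value bracket: p>=0.10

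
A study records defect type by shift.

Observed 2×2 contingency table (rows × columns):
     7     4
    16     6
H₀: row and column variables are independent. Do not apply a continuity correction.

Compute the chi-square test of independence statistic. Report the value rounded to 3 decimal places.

test statistic = 0.287

Row totals [11, 22], col totals [23, 10], n=33
χ² = (7−7.67)²/7.67 + (4−3.33)²/3.33 + (16−15.33)²/15.33 + (6−6.67)²/6.67 = 0.2870
df = 1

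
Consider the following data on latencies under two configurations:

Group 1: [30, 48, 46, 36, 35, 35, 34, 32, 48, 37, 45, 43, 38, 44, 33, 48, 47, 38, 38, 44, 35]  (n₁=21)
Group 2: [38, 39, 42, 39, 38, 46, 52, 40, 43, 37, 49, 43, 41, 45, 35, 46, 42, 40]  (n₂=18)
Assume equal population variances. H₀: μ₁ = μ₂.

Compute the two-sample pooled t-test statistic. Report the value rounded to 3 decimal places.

test statistic = -1.318

x̄₁=39.714, s₁=5.926, n₁=21
x̄₂=41.944, s₂=4.372, n₂=18
s_p² = [20·5.926² + 17·4.372²]/37 = 27.7630
SE = √(s_p²·(1/21+1/18)) = 1.6925
t = (39.714−41.944)/1.6925 = -1.3177
df = 37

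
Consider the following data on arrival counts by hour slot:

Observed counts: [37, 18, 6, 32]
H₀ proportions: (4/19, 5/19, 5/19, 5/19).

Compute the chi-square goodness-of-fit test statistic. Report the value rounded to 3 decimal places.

n = 93; E_i = n·p_i = [19.58, 24.47, 24.47, 24.47]
χ² = (37−19.58)²/19.58 + (18−24.47)²/24.47 + (6−24.47)²/24.47 + (32−24.47)²/24.47 = 33.4726
df = 3

test statistic = 33.473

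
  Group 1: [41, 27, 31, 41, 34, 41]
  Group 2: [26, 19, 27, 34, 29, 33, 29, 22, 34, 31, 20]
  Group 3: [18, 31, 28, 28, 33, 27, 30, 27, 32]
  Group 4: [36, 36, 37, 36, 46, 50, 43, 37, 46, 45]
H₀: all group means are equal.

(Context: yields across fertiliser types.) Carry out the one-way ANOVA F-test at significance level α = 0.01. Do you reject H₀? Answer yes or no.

reject H₀: yes

Group means [35.83, 27.64, 28.22, 41.20], grand mean 32.917
SSB = Σnᵢ(x̄ᵢ−x̄)² = 1242.216; SSW = ΣΣ(x−x̄ᵢ)² = 890.534
MSB = 1242.216/3 = 414.0719; MSW = 890.534/32 = 27.8292
F = MSB/MSW = 14.8790
df = (3, 32)
p-value (upper-tail) = 0.00000
At α=0.01: p < α → reject H₀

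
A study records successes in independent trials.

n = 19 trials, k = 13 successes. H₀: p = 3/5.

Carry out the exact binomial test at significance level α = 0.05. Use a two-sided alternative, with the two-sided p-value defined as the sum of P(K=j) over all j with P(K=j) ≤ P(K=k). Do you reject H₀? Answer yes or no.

reject H₀: no

Exact binomial: n=19, k=13, p₀=3/5=0.6000
P(X=j) = C(n,j)·p₀^j·(1−p₀)^(n−j); p = Σ P(X=j) over j with P(X=j) ≤ P(X=13)
p-value (two-sided) = 0.49416
At α=0.05: p ≥ α → fail to reject H₀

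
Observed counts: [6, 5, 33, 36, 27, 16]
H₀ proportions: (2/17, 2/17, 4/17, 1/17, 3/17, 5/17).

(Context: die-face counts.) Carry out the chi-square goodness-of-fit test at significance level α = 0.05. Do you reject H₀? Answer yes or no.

n = 123; E_i = n·p_i = [14.47, 14.47, 28.94, 7.24, 21.71, 36.18]
χ² = (6−14.47)²/14.47 + (5−14.47)²/14.47 + (33−28.94)²/28.94 + (36−7.24)²/7.24 + (27−21.71)²/21.71 + (16−36.18)²/36.18 = 138.6272
df = 5
p-value (upper-tail) = 0.00000
At α=0.05: p < α → reject H₀

reject H₀: yes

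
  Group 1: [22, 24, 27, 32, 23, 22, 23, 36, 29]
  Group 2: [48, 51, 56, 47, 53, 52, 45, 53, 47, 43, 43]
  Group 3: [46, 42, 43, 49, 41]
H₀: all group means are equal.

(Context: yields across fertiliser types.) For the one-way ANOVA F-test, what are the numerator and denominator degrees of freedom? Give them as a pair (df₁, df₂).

degrees of freedom = [2, 22]

k = 3 groups, N = 25 total
df = (k−1, N−k) = (3−1, 25−3) = (2, 22)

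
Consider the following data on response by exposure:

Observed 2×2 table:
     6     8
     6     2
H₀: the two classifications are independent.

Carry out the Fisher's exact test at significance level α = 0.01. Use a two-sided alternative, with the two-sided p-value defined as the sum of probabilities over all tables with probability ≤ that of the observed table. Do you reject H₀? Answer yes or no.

reject H₀: no

Margins: r₁=14, r₂=8, c₁=12, c₂=10, n=22
p_obs = C(14,6)·C(8,6)/C(22,12); sum pmf over tables with pmf ≤ p_obs
p-value (two-sided) = 0.20433
At α=0.01: p ≥ α → fail to reject H₀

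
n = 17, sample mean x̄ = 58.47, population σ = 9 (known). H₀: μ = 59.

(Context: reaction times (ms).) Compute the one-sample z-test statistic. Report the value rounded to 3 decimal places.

test statistic = -0.243

SE = σ/√n = 9/√17 = 2.1828
z = (x̄−μ₀)/SE = (58.47−59)/2.1828 = -0.2428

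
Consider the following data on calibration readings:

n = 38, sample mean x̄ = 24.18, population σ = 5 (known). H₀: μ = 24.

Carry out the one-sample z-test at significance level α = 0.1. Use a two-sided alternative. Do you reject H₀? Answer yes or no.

SE = σ/√n = 5/√38 = 0.8111
z = (x̄−μ₀)/SE = (24.18−24)/0.8111 = 0.2219
p-value (two-sided) = 0.82438
At α=0.1: p ≥ α → fail to reject H₀

reject H₀: no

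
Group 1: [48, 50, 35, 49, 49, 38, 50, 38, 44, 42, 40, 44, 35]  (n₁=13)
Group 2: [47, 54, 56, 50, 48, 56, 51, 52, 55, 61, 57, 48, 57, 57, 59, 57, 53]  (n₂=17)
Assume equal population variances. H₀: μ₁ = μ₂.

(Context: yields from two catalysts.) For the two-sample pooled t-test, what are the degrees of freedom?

df = n₁ + n₂ − 2 = 13 + 17 − 2 = 28

degrees of freedom = 28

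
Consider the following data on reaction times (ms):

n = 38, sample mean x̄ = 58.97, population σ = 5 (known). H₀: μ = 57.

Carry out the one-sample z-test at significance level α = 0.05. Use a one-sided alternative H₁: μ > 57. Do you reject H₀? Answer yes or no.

reject H₀: yes

SE = σ/√n = 5/√38 = 0.8111
z = (x̄−μ₀)/SE = (58.97−57)/0.8111 = 2.4288
p-value (one-sided, H₁ greater) = 0.00757
At α=0.05: p < α → reject H₀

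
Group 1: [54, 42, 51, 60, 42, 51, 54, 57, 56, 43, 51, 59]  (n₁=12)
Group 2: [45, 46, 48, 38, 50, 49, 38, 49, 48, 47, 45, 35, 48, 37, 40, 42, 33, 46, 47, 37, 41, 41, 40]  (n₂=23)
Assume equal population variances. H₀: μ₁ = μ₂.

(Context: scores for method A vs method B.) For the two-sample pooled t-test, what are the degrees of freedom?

degrees of freedom = 33

df = n₁ + n₂ − 2 = 12 + 23 − 2 = 33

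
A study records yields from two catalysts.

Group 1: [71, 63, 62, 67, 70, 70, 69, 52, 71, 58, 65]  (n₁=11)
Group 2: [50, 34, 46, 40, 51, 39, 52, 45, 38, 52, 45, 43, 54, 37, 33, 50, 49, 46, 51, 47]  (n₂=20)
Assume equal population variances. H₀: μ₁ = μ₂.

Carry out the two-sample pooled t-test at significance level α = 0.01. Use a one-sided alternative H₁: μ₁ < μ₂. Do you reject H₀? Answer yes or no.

x̄₁=65.273, s₁=6.101, n₁=11
x̄₂=45.100, s₂=6.349, n₂=20
s_p² = [10·6.101² + 19·6.349²]/29 = 39.2408
SE = √(s_p²·(1/11+1/20)) = 2.3515
t = (65.273−45.100)/2.3515 = 8.5788
df = 29
p-value (one-sided, H₁ less) = 1.00000
At α=0.01: p ≥ α → fail to reject H₀

reject H₀: no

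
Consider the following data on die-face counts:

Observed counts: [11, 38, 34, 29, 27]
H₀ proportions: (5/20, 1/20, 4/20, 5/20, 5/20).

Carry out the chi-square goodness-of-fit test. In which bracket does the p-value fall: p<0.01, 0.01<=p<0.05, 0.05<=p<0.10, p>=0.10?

p-value bracket: p<0.01

n = 139; E_i = n·p_i = [34.75, 6.95, 27.80, 34.75, 34.75]
χ² = (11−34.75)²/34.75 + (38−6.95)²/6.95 + (34−27.80)²/27.80 + (29−34.75)²/34.75 + (27−34.75)²/34.75 = 159.0144
df = 4
p-value (upper-tail) = 0.00000
→ bracket: p<0.01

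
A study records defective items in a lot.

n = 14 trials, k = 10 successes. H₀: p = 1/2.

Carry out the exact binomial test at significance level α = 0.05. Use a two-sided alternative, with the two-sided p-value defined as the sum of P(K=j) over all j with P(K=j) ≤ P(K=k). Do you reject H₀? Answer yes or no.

Exact binomial: n=14, k=10, p₀=1/2=0.5000
P(X=j) = C(n,j)·p₀^j·(1−p₀)^(n−j); p = Σ P(X=j) over j with P(X=j) ≤ P(X=10)
p-value (two-sided) = 0.17957
At α=0.05: p ≥ α → fail to reject H₀

reject H₀: no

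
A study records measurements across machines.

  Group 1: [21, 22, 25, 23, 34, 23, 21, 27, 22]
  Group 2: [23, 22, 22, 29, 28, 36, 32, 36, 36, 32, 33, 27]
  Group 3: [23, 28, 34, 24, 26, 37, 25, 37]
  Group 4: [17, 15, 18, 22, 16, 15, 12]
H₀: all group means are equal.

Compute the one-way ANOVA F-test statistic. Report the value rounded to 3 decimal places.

test statistic = 12.964

Group means [24.22, 29.67, 29.25, 16.43], grand mean 25.639
SSB = Σnᵢ(x̄ᵢ−x̄)² = 910.869; SSW = ΣΣ(x−x̄ᵢ)² = 749.437
MSB = 910.869/3 = 303.6230; MSW = 749.437/32 = 23.4199
F = MSB/MSW = 12.9643
df = (3, 32)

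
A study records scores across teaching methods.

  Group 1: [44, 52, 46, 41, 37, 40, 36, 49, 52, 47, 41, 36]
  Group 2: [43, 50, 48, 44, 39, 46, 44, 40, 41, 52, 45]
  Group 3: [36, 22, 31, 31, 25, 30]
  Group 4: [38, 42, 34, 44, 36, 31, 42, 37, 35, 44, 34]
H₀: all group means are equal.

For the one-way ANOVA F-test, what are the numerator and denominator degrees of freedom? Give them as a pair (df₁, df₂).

degrees of freedom = [3, 36]

k = 4 groups, N = 40 total
df = (k−1, N−k) = (4−1, 40−4) = (3, 36)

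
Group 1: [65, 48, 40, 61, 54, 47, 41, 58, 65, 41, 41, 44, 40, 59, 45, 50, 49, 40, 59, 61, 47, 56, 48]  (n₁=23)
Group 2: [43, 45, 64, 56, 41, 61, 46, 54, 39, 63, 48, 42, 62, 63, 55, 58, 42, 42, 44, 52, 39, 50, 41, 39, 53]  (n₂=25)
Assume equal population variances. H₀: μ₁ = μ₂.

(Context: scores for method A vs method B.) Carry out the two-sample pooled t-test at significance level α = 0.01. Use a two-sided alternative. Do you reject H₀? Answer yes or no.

x̄₁=50.391, s₁=8.521, n₁=23
x̄₂=49.680, s₂=8.654, n₂=25
s_p² = [22·8.521² + 24·8.654²]/46 = 73.8026
SE = √(s_p²·(1/23+1/25)) = 2.4821
t = (50.391−49.680)/2.4821 = 0.2866
df = 46
p-value (two-sided) = 0.77573
At α=0.01: p ≥ α → fail to reject H₀

reject H₀: no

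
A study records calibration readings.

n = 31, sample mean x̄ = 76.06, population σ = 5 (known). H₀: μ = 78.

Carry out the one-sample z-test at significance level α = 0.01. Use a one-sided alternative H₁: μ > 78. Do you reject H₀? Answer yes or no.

reject H₀: no

SE = σ/√n = 5/√31 = 0.8980
z = (x̄−μ₀)/SE = (76.06−78)/0.8980 = -2.1603
p-value (one-sided, H₁ greater) = 0.98462
At α=0.01: p ≥ α → fail to reject H₀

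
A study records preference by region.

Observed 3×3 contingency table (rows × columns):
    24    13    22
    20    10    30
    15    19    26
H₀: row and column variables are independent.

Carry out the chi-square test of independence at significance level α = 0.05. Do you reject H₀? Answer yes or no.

Row totals [59, 60, 60], col totals [59, 42, 78], n=179
χ² = (24−19.45)²/19.45 + (13−13.84)²/13.84 + (22−25.71)²/25.71 + (20−19.78)²/19.78 + (10−14.08)²/14.08 + (30−26.15)²/26.15 + (15−19.78)²/19.78 + (19−14.08)²/14.08 + (26−26.15)²/26.15 = 6.2800
df = 4
p-value (upper-tail) = 0.17919
At α=0.05: p ≥ α → fail to reject H₀

reject H₀: no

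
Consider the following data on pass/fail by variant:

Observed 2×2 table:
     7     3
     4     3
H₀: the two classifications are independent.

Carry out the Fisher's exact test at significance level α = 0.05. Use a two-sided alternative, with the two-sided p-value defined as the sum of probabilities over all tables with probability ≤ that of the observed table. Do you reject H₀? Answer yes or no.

reject H₀: no

Margins: r₁=10, r₂=7, c₁=11, c₂=6, n=17
p_obs = C(10,7)·C(7,4)/C(17,11); sum pmf over tables with pmf ≤ p_obs
p-value (two-sided) = 0.64367
At α=0.05: p ≥ α → fail to reject H₀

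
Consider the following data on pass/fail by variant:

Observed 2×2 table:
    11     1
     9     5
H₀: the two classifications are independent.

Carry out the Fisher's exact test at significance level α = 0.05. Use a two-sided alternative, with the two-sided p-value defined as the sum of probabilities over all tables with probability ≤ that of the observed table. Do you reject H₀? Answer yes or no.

Margins: r₁=12, r₂=14, c₁=20, c₂=6, n=26
p_obs = C(12,11)·C(14,9)/C(26,20); sum pmf over tables with pmf ≤ p_obs
p-value (two-sided) = 0.16957
At α=0.05: p ≥ α → fail to reject H₀

reject H₀: no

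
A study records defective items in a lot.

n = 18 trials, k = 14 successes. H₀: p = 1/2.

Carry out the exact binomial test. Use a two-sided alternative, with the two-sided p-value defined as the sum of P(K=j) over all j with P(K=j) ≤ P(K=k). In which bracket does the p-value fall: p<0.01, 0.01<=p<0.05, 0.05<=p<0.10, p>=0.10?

p-value bracket: 0.01<=p<0.05

Exact binomial: n=18, k=14, p₀=1/2=0.5000
P(X=j) = C(n,j)·p₀^j·(1−p₀)^(n−j); p = Σ P(X=j) over j with P(X=j) ≤ P(X=14)
p-value (two-sided) = 0.03088
→ bracket: 0.01<=p<0.05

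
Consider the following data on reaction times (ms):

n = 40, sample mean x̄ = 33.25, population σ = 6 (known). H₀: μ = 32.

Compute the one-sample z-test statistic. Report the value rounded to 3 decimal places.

test statistic = 1.318

SE = σ/√n = 6/√40 = 0.9487
z = (x̄−μ₀)/SE = (33.25−32)/0.9487 = 1.3176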